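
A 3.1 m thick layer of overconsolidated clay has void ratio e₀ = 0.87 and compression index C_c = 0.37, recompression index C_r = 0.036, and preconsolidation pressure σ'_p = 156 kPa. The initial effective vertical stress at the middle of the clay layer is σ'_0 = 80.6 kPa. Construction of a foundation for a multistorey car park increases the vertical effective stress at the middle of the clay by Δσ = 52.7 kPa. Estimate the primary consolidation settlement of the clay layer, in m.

S_c ≈ 0.013 m

Final effective stress: σ'_f = 80.6 + 52.7 = 133.3 kPa.
σ'_f = 133.3 ≤ σ'_p = 156 kPa, so the clay remains overconsolidated and only the recompression index applies:
S_c = C_r·H/(1+e₀)·log₁₀(σ'_f/σ'_0) = 0.036×3.1/1.87×log₁₀(133.3/80.6)
    = 0.059681 × 0.2185 = 0.01304 m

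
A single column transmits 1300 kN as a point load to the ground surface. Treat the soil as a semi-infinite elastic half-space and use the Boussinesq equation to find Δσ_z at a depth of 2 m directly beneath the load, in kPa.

Boussinesq vertical stress below a point load on an elastic half-space:
Δσ_z = 3P/(2πz²) · [1 + (r/z)²]^(−5/2)
r/z = 0/2 = 0; [1+(r/z)²]^(−5/2) = 1.
Δσ_z = 3×1300/(2π×2²) × 1 = 155.18 × 1 = 155.2 kPa

Δσ_z ≈ 155 kPa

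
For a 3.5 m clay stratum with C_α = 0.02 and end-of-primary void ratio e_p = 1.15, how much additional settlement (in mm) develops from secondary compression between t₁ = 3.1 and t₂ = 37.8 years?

Secondary compression: S_s = C_α·H/(1+e_p)·log₁₀(t₂/t₁)
S_s = 0.02×3.5/(1+1.15)×log₁₀(37.8/3.1)
    = 0.03256 × 1.086 = 0.03536 m

S_s ≈ 35.4 mm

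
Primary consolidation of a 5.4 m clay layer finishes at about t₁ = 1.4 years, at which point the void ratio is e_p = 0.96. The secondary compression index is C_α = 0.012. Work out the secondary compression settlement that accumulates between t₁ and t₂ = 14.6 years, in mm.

Secondary compression: S_s = C_α·H/(1+e_p)·log₁₀(t₂/t₁)
S_s = 0.012×5.4/(1+0.96)×log₁₀(14.6/1.4)
    = 0.03306 × 1.018 = 0.03366 m

S_s ≈ 33.7 mm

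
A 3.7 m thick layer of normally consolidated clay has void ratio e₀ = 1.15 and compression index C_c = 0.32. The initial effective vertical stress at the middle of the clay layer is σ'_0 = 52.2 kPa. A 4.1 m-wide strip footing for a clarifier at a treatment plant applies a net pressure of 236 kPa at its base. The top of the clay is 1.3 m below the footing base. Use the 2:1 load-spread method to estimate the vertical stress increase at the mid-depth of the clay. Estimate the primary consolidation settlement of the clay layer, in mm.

S_c ≈ 303 mm

Mid-depth of clay below the footing base: z = 1.3 + 3.7/2 = 3.15 m.
Stress increase at mid-clay by the 2:1 spreading method:
Δσ = qB/(B+z) = 236×4.1/(4.1+3.15) = 133.46 kPa
Final effective stress: σ'_f = σ'_0 + Δσ = 52.2 + 133.46 = 185.66 kPa.
Normally consolidated clay, so the full stress increment lies on the virgin compression line:
S_c = C_c·H/(1+e₀)·log₁₀(σ'_f/σ'_0) = 0.32×3.7/(1+1.15)×log₁₀(185.66/52.2)
    = 0.5507 × 0.55105 = 0.3035 m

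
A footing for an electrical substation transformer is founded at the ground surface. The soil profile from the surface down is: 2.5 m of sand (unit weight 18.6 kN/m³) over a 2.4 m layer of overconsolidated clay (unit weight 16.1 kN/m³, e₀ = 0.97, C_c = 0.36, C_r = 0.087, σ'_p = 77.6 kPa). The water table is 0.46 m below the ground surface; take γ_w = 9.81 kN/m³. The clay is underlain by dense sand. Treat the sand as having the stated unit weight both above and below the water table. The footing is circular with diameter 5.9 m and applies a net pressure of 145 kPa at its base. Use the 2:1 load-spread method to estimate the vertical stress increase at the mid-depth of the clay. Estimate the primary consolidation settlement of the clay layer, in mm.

Mid-depth of clay below the ground surface: z = 2.5 + 2.4/2 = 3.7 m.
Total vertical stress at mid-clay: σ_v = 18.6×2.5 + 16.1×1.2 = 65.82 kPa.
Pore pressure: u = 9.81×(3.7 − 0.46) = 31.784 kPa.
Initial effective stress: σ'_0 = σ_v − u = 65.82 − 31.784 = 34.036 kPa.
Stress increase at mid-clay by the 2:1 spreading method:
Δσ ≈ qD²/(D+z)² = 145×5.9²/(5.9+3.7)² = 54.768 kPa
Final effective stress: σ'_f = 34.036 + 54.768 = 88.804 kPa.
σ'_f = 88.804 > σ'_p = 77.6 kPa, so the stress path crosses the preconsolidation pressure — recompression up to σ'_p, then virgin compression beyond:
S_c = H/(1+e₀)·[C_r·log₁₀(σ'_p/σ'_0) + C_c·log₁₀(σ'_f/σ'_p)]
    = 2.4/1.97 × [0.087×log₁₀(77.6/34.036) + 0.36×log₁₀(88.804/77.6)]
    = 1.2183 × [0.031139 + 0.021085] = 0.06362 m

S_c ≈ 63.6 mm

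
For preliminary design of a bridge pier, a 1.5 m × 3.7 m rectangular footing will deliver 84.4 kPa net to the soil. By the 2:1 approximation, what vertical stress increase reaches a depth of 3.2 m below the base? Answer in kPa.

By the 2:1 method the load spreads at 1 horizontal : 2 vertical, so at depth z the loaded area has grown by z in each plan dimension:
Δσ = qBL/((B+z)(L+z)) = 84.4×1.5×3.7/((1.5+3.2)(3.7+3.2)) = 14.444 kPa

Δσ_z ≈ 14.4 kPa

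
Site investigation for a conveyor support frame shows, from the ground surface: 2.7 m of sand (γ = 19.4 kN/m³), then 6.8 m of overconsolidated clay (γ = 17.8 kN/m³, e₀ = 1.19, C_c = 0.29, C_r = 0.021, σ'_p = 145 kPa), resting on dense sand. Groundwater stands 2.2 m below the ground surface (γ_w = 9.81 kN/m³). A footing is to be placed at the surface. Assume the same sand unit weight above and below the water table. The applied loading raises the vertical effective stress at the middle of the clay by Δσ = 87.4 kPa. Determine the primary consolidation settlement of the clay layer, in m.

S_c ≈ 0.0623 m

Mid-depth of clay below the ground surface: z = 2.7 + 6.8/2 = 6.1 m.
Total vertical stress at mid-clay: σ_v = 19.4×2.7 + 17.8×3.4 = 112.9 kPa.
Pore pressure: u = 9.81×(6.1 − 2.2) = 38.259 kPa.
Initial effective stress: σ'_0 = σ_v − u = 112.9 − 38.259 = 74.641 kPa.
Final effective stress: σ'_f = 74.641 + 87.4 = 162.04 kPa.
σ'_f = 162.04 > σ'_p = 145 kPa, so the stress path crosses the preconsolidation pressure — recompression up to σ'_p, then virgin compression beyond:
S_c = H/(1+e₀)·[C_r·log₁₀(σ'_p/σ'_0) + C_c·log₁₀(σ'_f/σ'_p)]
    = 6.8/2.19 × [0.021×log₁₀(145/74.641) + 0.29×log₁₀(162.04/145)]
    = 3.105 × [0.0060562 + 0.013994] = 0.06226 m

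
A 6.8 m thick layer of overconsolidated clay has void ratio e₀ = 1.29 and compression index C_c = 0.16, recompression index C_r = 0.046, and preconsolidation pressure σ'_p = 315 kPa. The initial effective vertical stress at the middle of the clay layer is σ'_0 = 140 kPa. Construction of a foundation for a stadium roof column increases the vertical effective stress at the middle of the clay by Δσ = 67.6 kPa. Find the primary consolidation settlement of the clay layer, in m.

Final effective stress: σ'_f = 140 + 67.6 = 207.6 kPa.
σ'_f = 207.6 ≤ σ'_p = 315 kPa, so the clay remains overconsolidated and only the recompression index applies:
S_c = C_r·H/(1+e₀)·log₁₀(σ'_f/σ'_0) = 0.046×6.8/2.29×log₁₀(207.6/140)
    = 0.13659 × 0.1711 = 0.02337 m

S_c ≈ 0.0234 m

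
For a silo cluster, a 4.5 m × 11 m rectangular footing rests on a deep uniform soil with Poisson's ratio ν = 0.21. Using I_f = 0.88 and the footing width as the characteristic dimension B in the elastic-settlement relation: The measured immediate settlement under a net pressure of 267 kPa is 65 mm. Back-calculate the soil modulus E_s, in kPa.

E_s ≈ 15500 kPa

S_e = q·B·(1−ν²)/E_s · I_f  ⇒  E_s = q·B·(1−ν²)·I_f / S_e.
E_s = 267 × 4.5 × 0.9559 × 0.88 / 0.065 = 15550 kPa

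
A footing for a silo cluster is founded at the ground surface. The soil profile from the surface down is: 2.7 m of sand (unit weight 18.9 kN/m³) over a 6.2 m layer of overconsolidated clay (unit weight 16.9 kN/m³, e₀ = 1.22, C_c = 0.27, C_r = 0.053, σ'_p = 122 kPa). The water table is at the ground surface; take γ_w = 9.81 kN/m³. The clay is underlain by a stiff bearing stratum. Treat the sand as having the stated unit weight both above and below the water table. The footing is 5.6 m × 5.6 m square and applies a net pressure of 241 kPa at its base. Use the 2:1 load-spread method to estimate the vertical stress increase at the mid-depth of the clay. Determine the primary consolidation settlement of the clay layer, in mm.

S_c ≈ 52.1 mm

Mid-depth of clay below the ground surface: z = 2.7 + 6.2/2 = 5.8 m.
Total vertical stress at mid-clay: σ_v = 18.9×2.7 + 16.9×3.1 = 103.42 kPa.
Pore pressure: u = 9.81×(5.8 − 0) = 56.898 kPa.
Initial effective stress: σ'_0 = σ_v − u = 103.42 − 56.898 = 46.522 kPa.
Stress increase at mid-clay by the 2:1 spreading method:
Δσ = qBL/((B+z)(L+z)) = 241×5.6×5.6/((5.6+5.8)(5.6+5.8)) = 58.155 kPa
Final effective stress: σ'_f = 46.522 + 58.155 = 104.68 kPa.
σ'_f = 104.68 ≤ σ'_p = 122 kPa, so the clay remains overconsolidated and only the recompression index applies:
S_c = C_r·H/(1+e₀)·log₁₀(σ'_f/σ'_0) = 0.053×6.2/2.22×log₁₀(104.68/46.522)
    = 0.14802 × 0.35221 = 0.05213 m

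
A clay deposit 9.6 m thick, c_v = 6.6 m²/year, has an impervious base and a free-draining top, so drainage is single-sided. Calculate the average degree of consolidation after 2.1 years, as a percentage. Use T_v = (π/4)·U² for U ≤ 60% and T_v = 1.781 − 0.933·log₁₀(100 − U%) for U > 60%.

U ≈ 43.8 %

Drainage path length: H_d = H = 9.6 m (single drainage).
T_v = c_v·t/H_d² = 6.6×2.1/9.6² = 0.15039.
T_v = 0.15039 corresponds to the U ≤ 60% branch:
U = √(4T_v/π) = 0.4376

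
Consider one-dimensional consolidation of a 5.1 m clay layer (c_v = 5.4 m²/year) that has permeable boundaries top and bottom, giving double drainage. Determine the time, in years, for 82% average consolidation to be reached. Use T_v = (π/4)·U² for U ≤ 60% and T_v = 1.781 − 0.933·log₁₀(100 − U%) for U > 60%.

Drainage path length: H_d = H/2 = 2.55 m (double drainage).
U > 60%: T_v = 1.781 − 0.933·log₁₀(100 − 82) = 0.60983.
t = T_v·H_d²/c_v = 0.60983×2.55²/5.4 = 0.7343 years.

t ≈ 0.734 years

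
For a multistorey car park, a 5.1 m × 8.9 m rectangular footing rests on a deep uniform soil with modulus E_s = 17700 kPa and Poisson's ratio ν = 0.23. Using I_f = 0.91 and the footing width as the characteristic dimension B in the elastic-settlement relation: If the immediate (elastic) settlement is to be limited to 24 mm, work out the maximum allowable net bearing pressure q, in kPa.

S_e = q·B·(1−ν²)/E_s · I_f  ⇒  q = S_e·E_s / (B·(1−ν²)·I_f).
q = 0.024 × 17700 / (5.1 × 0.9471 × 0.91) = 96.64 kPa

q ≈ 96.6 kPa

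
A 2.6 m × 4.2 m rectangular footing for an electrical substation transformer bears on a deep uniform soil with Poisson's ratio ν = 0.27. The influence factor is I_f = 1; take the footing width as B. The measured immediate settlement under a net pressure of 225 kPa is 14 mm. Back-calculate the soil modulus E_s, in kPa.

S_e = q·B·(1−ν²)/E_s · I_f  ⇒  E_s = q·B·(1−ν²)·I_f / S_e.
E_s = 225 × 2.6 × 0.9271 × 1 / 0.014 = 38740 kPa

E_s ≈ 38700 kPa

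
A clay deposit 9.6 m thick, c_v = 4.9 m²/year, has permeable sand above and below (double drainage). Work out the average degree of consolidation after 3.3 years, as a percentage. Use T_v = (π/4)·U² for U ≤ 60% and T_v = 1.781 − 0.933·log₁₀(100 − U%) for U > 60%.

U ≈ 85.7 %

Drainage path length: H_d = H/2 = 4.8 m (double drainage).
T_v = c_v·t/H_d² = 4.9×3.3/4.8² = 0.70182.
T_v = 0.70182 corresponds to the U > 60% branch:
U = 1 − 10^((1.781 − T_v)/0.933)/100 = 0.8566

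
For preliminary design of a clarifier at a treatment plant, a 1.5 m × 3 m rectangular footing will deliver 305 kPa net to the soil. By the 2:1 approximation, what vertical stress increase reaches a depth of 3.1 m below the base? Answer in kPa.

By the 2:1 method the load spreads at 1 horizontal : 2 vertical, so at depth z the loaded area has grown by z in each plan dimension:
Δσ = qBL/((B+z)(L+z)) = 305×1.5×3/((1.5+3.1)(3+3.1)) = 48.913 kPa

Δσ_z ≈ 48.9 kPa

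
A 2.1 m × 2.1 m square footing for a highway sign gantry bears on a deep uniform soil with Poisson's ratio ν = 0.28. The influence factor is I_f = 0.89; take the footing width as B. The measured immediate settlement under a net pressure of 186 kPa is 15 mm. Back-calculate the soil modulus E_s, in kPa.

S_e = q·B·(1−ν²)/E_s · I_f  ⇒  E_s = q·B·(1−ν²)·I_f / S_e.
E_s = 186 × 2.1 × 0.9216 × 0.89 / 0.015 = 21360 kPa

E_s ≈ 21400 kPa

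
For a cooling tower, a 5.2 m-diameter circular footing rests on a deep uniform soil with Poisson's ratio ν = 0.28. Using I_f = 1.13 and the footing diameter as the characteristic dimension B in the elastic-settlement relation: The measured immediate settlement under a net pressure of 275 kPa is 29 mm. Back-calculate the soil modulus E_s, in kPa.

E_s ≈ 51400 kPa

S_e = q·B·(1−ν²)/E_s · I_f  ⇒  E_s = q·B·(1−ν²)·I_f / S_e.
E_s = 275 × 5.2 × 0.9216 × 1.13 / 0.029 = 51350 kPa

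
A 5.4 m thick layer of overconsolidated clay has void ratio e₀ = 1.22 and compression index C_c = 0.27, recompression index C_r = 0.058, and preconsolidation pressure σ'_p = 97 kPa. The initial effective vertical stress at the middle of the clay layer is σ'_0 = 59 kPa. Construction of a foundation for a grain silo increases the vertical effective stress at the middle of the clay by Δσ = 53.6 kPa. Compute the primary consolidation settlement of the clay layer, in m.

S_c ≈ 0.073 m

Final effective stress: σ'_f = 59 + 53.6 = 112.6 kPa.
σ'_f = 112.6 > σ'_p = 97 kPa, so the stress path crosses the preconsolidation pressure — recompression up to σ'_p, then virgin compression beyond:
S_c = H/(1+e₀)·[C_r·log₁₀(σ'_p/σ'_0) + C_c·log₁₀(σ'_f/σ'_p)]
    = 5.4/2.22 × [0.058×log₁₀(97/59) + 0.27×log₁₀(112.6/97)]
    = 2.4324 × [0.012523 + 0.017487] = 0.073 m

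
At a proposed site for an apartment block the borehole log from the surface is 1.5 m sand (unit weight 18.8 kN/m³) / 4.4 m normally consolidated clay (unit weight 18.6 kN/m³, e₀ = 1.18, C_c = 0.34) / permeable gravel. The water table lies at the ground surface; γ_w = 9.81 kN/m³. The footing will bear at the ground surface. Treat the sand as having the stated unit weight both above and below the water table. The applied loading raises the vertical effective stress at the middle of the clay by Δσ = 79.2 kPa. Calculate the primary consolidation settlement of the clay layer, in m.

Mid-depth of clay below the ground surface: z = 1.5 + 4.4/2 = 3.7 m.
Total vertical stress at mid-clay: σ_v = 18.8×1.5 + 18.6×2.2 = 69.12 kPa.
Pore pressure: u = 9.81×(3.7 − 0) = 36.297 kPa.
Initial effective stress: σ'_0 = σ_v − u = 69.12 − 36.297 = 32.823 kPa.
Final effective stress: σ'_f = σ'_0 + Δσ = 32.823 + 79.2 = 112.02 kPa.
Normally consolidated clay, so the full stress increment lies on the virgin compression line:
S_c = C_c·H/(1+e₀)·log₁₀(σ'_f/σ'_0) = 0.34×4.4/(1+1.18)×log₁₀(112.02/32.823)
    = 0.68624 × 0.53312 = 0.3658 m

S_c ≈ 0.366 m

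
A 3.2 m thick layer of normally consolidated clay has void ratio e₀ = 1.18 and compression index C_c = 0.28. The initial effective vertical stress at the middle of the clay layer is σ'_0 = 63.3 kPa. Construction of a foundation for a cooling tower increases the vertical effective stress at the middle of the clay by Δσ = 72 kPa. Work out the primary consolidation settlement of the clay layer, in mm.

S_c ≈ 136 mm

Final effective stress: σ'_f = σ'_0 + Δσ = 63.3 + 72 = 135.3 kPa.
Normally consolidated clay, so the full stress increment lies on the virgin compression line:
S_c = C_c·H/(1+e₀)·log₁₀(σ'_f/σ'_0) = 0.28×3.2/(1+1.18)×log₁₀(135.3/63.3)
    = 0.41101 × 0.32989 = 0.1356 m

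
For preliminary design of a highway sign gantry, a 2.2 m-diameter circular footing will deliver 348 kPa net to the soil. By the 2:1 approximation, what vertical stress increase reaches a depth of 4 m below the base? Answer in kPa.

By the 2:1 method the load spreads at 1 horizontal : 2 vertical, so at depth z the loaded area has grown by z in each plan dimension:
Δσ ≈ qD²/(D+z)² = 348×2.2²/(2.2+4)² = 43.817 kPa

Δσ_z ≈ 43.8 kPa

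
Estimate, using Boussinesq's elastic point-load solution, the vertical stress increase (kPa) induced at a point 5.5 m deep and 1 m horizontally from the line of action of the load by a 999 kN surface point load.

Boussinesq vertical stress below a point load on an elastic half-space:
Δσ_z = 3P/(2πz²) · [1 + (r/z)²]^(−5/2)
r/z = 1/5.5 = 0.18182; [1+(r/z)²]^(−5/2) = 0.92191.
Δσ_z = 3×999/(2π×5.5²) × 0.92191 = 15.768 × 0.92191 = 14.54 kPa

Δσ_z ≈ 14.5 kPa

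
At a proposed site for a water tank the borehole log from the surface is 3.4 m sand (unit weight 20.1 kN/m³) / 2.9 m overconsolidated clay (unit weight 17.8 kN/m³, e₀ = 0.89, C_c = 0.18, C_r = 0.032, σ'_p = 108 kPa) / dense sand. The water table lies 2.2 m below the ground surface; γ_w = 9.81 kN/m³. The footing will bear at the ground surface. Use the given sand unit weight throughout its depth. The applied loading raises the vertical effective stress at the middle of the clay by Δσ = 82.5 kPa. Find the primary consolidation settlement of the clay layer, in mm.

Mid-depth of clay below the ground surface: z = 3.4 + 2.9/2 = 4.85 m.
Total vertical stress at mid-clay: σ_v = 20.1×3.4 + 17.8×1.45 = 94.15 kPa.
Pore pressure: u = 9.81×(4.85 − 2.2) = 25.997 kPa.
Initial effective stress: σ'_0 = σ_v − u = 94.15 − 25.997 = 68.153 kPa.
Final effective stress: σ'_f = 68.153 + 82.5 = 150.65 kPa.
σ'_f = 150.65 > σ'_p = 108 kPa, so the stress path crosses the preconsolidation pressure — recompression up to σ'_p, then virgin compression beyond:
S_c = H/(1+e₀)·[C_r·log₁₀(σ'_p/σ'_0) + C_c·log₁₀(σ'_f/σ'_p)]
    = 2.9/1.89 × [0.032×log₁₀(108/68.153) + 0.18×log₁₀(150.65/108)]
    = 1.5344 × [0.006398 + 0.026018] = 0.04974 m

S_c ≈ 49.7 mm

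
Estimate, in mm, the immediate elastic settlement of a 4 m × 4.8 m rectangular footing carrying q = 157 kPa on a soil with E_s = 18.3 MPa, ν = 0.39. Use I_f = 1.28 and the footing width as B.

Immediate (elastic) settlement: S_e = q·B·(1−ν²)/E_s · I_f.
E_s = 18.3 MPa = 18300 kPa.
S_e = 157 × 4 × (1 − 0.39²) / 18300 × 1.28
    = 157 × 4 × 0.8479 / 18300 × 1.28
    = 0.03724 m = 37.24 mm

S_e ≈ 37.2 mm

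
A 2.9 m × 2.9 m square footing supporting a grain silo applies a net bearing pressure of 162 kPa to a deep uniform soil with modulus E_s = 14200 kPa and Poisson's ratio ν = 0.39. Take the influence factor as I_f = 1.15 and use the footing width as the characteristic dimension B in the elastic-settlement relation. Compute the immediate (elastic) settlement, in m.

S_e ≈ 0.0323 m

Immediate (elastic) settlement: S_e = q·B·(1−ν²)/E_s · I_f.
S_e = 162 × 2.9 × (1 − 0.39²) / 14200 × 1.15
    = 162 × 2.9 × 0.8479 / 14200 × 1.15
    = 0.03226 m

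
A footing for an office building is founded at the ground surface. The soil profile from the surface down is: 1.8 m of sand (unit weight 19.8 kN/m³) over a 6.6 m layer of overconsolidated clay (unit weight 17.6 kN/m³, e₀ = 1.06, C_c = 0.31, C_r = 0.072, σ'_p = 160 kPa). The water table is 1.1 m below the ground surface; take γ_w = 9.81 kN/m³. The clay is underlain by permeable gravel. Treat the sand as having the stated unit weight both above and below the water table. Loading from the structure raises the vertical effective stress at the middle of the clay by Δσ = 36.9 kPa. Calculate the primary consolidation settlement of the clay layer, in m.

Mid-depth of clay below the ground surface: z = 1.8 + 6.6/2 = 5.1 m.
Total vertical stress at mid-clay: σ_v = 19.8×1.8 + 17.6×3.3 = 93.72 kPa.
Pore pressure: u = 9.81×(5.1 − 1.1) = 39.24 kPa.
Initial effective stress: σ'_0 = σ_v − u = 93.72 − 39.24 = 54.48 kPa.
Final effective stress: σ'_f = 54.48 + 36.9 = 91.38 kPa.
σ'_f = 91.38 ≤ σ'_p = 160 kPa, so the clay remains overconsolidated and only the recompression index applies:
S_c = C_r·H/(1+e₀)·log₁₀(σ'_f/σ'_0) = 0.072×6.6/2.06×log₁₀(91.38/54.48)
    = 0.23068 × 0.22461 = 0.05181 m

S_c ≈ 0.0518 m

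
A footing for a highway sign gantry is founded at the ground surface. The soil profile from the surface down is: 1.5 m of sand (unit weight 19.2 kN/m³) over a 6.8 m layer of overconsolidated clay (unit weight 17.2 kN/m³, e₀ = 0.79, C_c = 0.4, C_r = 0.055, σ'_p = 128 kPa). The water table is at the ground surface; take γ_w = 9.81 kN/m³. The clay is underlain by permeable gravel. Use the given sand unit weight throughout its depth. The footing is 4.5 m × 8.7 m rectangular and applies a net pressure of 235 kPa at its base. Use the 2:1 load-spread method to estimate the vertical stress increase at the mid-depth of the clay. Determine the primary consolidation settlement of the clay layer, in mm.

S_c ≈ 94.6 mm

Mid-depth of clay below the ground surface: z = 1.5 + 6.8/2 = 4.9 m.
Total vertical stress at mid-clay: σ_v = 19.2×1.5 + 17.2×3.4 = 87.28 kPa.
Pore pressure: u = 9.81×(4.9 − 0) = 48.069 kPa.
Initial effective stress: σ'_0 = σ_v − u = 87.28 − 48.069 = 39.211 kPa.
Stress increase at mid-clay by the 2:1 spreading method:
Δσ = qBL/((B+z)(L+z)) = 235×4.5×8.7/((4.5+4.9)(8.7+4.9)) = 71.967 kPa
Final effective stress: σ'_f = 39.211 + 71.967 = 111.18 kPa.
σ'_f = 111.18 ≤ σ'_p = 128 kPa, so the clay remains overconsolidated and only the recompression index applies:
S_c = C_r·H/(1+e₀)·log₁₀(σ'_f/σ'_0) = 0.055×6.8/1.79×log₁₀(111.18/39.211)
    = 0.20894 × 0.45262 = 0.09457 m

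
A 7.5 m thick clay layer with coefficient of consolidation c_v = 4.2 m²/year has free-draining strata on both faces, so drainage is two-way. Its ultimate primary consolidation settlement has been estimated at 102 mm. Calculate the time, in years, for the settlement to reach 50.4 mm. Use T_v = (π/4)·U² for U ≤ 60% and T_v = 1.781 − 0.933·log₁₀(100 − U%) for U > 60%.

t ≈ 0.642 years

Drainage path length: H_d = H/2 = 3.75 m (double drainage).
U = S(t)/S_ult = 50.4/102 = 0.4941.
U ≤ 60%: T_v = (π/4)·U² = (π/4)×0.49412² = 0.19176.
t = T_v·H_d²/c_v = 0.19176×3.75²/4.2 = 0.6421 years.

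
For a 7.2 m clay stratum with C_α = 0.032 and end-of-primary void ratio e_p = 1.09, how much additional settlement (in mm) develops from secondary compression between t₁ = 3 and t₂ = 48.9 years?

Secondary compression: S_s = C_α·H/(1+e_p)·log₁₀(t₂/t₁)
S_s = 0.032×7.2/(1+1.09)×log₁₀(48.9/3)
    = 0.1102 × 1.212 = 0.1336 m

S_s ≈ 134 mm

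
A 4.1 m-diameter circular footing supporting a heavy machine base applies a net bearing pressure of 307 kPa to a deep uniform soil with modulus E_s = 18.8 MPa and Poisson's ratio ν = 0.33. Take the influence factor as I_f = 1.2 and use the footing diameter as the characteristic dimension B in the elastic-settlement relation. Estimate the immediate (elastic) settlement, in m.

S_e ≈ 0.0716 m

Immediate (elastic) settlement: S_e = q·B·(1−ν²)/E_s · I_f.
E_s = 18.8 MPa = 18800 kPa.
S_e = 307 × 4.1 × (1 − 0.33²) / 18800 × 1.2
    = 307 × 4.1 × 0.8911 / 18800 × 1.2
    = 0.07159 m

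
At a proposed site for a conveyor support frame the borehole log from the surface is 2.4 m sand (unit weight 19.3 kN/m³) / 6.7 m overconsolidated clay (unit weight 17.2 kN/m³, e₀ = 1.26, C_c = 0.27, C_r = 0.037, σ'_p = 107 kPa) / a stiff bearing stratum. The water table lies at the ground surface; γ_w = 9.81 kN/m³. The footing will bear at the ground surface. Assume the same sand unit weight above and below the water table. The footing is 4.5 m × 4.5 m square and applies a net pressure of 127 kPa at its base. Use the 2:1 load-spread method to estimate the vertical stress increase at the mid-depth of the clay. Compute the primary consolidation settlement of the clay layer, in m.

Mid-depth of clay below the ground surface: z = 2.4 + 6.7/2 = 5.75 m.
Total vertical stress at mid-clay: σ_v = 19.3×2.4 + 17.2×3.35 = 103.94 kPa.
Pore pressure: u = 9.81×(5.75 − 0) = 56.408 kPa.
Initial effective stress: σ'_0 = σ_v − u = 103.94 − 56.408 = 47.532 kPa.
Stress increase at mid-clay by the 2:1 spreading method:
Δσ = qBL/((B+z)(L+z)) = 127×4.5×4.5/((4.5+5.75)(4.5+5.75)) = 24.478 kPa
Final effective stress: σ'_f = 47.532 + 24.478 = 72.01 kPa.
σ'_f = 72.01 ≤ σ'_p = 107 kPa, so the clay remains overconsolidated and only the recompression index applies:
S_c = C_r·H/(1+e₀)·log₁₀(σ'_f/σ'_0) = 0.037×6.7/2.26×log₁₀(72.01/47.532)
    = 0.10969 × 0.18041 = 0.01979 m

S_c ≈ 0.0198 m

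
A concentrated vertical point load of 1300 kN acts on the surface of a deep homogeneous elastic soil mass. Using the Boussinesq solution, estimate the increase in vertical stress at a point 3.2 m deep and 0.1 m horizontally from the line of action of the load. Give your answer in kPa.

Δσ_z ≈ 60.5 kPa

Boussinesq vertical stress below a point load on an elastic half-space:
Δσ_z = 3P/(2πz²) · [1 + (r/z)²]^(−5/2)
r/z = 0.1/3.2 = 0.03125; [1+(r/z)²]^(−5/2) = 0.99756.
Δσ_z = 3×1300/(2π×3.2²) × 0.99756 = 60.616 × 0.99756 = 60.47 kPa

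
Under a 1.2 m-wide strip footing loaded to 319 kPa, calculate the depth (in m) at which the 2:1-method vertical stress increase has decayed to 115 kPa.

z ≈ 2.13 m

2:1 spreading — at depth z the loaded area has grown by z in each plan dimension:
qB/(B+z) = Δσ_z ⇒ z = qB/Δσ_z − B = 319×1.2/115 − 1.2 = 2.129 m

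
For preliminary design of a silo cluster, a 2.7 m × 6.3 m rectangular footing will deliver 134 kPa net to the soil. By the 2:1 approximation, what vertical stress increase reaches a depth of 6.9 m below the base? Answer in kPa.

By the 2:1 method the load spreads at 1 horizontal : 2 vertical, so at depth z the loaded area has grown by z in each plan dimension:
Δσ = qBL/((B+z)(L+z)) = 134×2.7×6.3/((2.7+6.9)(6.3+6.9)) = 17.987 kPa

Δσ_z ≈ 18 kPa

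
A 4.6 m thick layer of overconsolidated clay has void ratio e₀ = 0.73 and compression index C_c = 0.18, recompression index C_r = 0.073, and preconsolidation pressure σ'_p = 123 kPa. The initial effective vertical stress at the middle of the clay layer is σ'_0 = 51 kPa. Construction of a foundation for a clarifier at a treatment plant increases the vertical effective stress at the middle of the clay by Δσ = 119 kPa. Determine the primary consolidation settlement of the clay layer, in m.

Final effective stress: σ'_f = 51 + 119 = 170 kPa.
σ'_f = 170 > σ'_p = 123 kPa, so the stress path crosses the preconsolidation pressure — recompression up to σ'_p, then virgin compression beyond:
S_c = H/(1+e₀)·[C_r·log₁₀(σ'_p/σ'_0) + C_c·log₁₀(σ'_f/σ'_p)]
    = 4.6/1.73 × [0.073×log₁₀(123/51) + 0.18×log₁₀(170/123)]
    = 2.659 × [0.02791 + 0.025298] = 0.1415 m

S_c ≈ 0.141 m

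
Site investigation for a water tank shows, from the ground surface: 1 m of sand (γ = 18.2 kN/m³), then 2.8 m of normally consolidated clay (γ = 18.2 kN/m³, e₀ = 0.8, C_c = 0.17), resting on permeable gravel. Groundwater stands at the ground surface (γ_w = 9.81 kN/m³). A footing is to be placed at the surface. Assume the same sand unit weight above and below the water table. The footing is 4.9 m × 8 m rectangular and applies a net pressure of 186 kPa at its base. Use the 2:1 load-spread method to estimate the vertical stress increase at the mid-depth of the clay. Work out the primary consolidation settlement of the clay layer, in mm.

S_c ≈ 201 mm

Mid-depth of clay below the ground surface: z = 1 + 2.8/2 = 2.4 m.
Total vertical stress at mid-clay: σ_v = 18.2×1 + 18.2×1.4 = 43.68 kPa.
Pore pressure: u = 9.81×(2.4 − 0) = 23.544 kPa.
Initial effective stress: σ'_0 = σ_v − u = 43.68 − 23.544 = 20.136 kPa.
Stress increase at mid-clay by the 2:1 spreading method:
Δσ = qBL/((B+z)(L+z)) = 186×4.9×8/((4.9+2.4)(8+2.4)) = 96.038 kPa
Final effective stress: σ'_f = σ'_0 + Δσ = 20.136 + 96.038 = 116.17 kPa.
Normally consolidated clay, so the full stress increment lies on the virgin compression line:
S_c = C_c·H/(1+e₀)·log₁₀(σ'_f/σ'_0) = 0.17×2.8/(1+0.8)×log₁₀(116.17/20.136)
    = 0.26444 × 0.76112 = 0.2013 m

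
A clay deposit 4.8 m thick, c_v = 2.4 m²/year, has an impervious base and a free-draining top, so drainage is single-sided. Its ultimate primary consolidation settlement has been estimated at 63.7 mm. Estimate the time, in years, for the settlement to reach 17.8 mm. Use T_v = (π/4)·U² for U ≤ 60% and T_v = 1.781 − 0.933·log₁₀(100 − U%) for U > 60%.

t ≈ 0.589 years

Drainage path length: H_d = H = 4.8 m (single drainage).
U = S(t)/S_ult = 17.8/63.7 = 0.2794.
U ≤ 60%: T_v = (π/4)·U² = (π/4)×0.27943² = 0.061327.
t = T_v·H_d²/c_v = 0.061327×4.8²/2.4 = 0.5887 years.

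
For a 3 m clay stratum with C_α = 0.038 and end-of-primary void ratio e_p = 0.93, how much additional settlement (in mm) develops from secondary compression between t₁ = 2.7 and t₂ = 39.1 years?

S_s ≈ 68.6 mm

Secondary compression: S_s = C_α·H/(1+e_p)·log₁₀(t₂/t₁)
S_s = 0.038×3/(1+0.93)×log₁₀(39.1/2.7)
    = 0.05907 × 1.161 = 0.06857 m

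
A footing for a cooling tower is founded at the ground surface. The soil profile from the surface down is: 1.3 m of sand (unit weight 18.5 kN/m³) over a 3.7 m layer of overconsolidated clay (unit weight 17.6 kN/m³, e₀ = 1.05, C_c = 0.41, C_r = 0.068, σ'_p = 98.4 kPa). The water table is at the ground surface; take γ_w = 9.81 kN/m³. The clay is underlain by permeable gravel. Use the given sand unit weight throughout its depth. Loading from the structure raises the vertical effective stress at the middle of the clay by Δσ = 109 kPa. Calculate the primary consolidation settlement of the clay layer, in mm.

Mid-depth of clay below the ground surface: z = 1.3 + 3.7/2 = 3.15 m.
Total vertical stress at mid-clay: σ_v = 18.5×1.3 + 17.6×1.85 = 56.61 kPa.
Pore pressure: u = 9.81×(3.15 − 0) = 30.902 kPa.
Initial effective stress: σ'_0 = σ_v − u = 56.61 − 30.902 = 25.708 kPa.
Final effective stress: σ'_f = 25.708 + 109 = 134.71 kPa.
σ'_f = 134.71 > σ'_p = 98.4 kPa, so the stress path crosses the preconsolidation pressure — recompression up to σ'_p, then virgin compression beyond:
S_c = H/(1+e₀)·[C_r·log₁₀(σ'_p/σ'_0) + C_c·log₁₀(σ'_f/σ'_p)]
    = 3.7/2.05 × [0.068×log₁₀(98.4/25.708) + 0.41×log₁₀(134.71/98.4)]
    = 1.8049 × [0.039639 + 0.055926] = 0.1725 m

S_c ≈ 172 mm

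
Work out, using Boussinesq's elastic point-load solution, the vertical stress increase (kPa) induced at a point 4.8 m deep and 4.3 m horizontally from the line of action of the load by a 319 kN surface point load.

Δσ_z ≈ 1.52 kPa

Boussinesq vertical stress below a point load on an elastic half-space:
Δσ_z = 3P/(2πz²) · [1 + (r/z)²]^(−5/2)
r/z = 4.3/4.8 = 0.89583; [1+(r/z)²]^(−5/2) = 0.22925.
Δσ_z = 3×319/(2π×4.8²) × 0.22925 = 6.6107 × 0.22925 = 1.516 kPa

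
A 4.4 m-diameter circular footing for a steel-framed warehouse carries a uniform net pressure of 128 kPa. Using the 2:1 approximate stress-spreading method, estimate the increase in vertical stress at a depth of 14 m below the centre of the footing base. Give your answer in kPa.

By the 2:1 method the load spreads at 1 horizontal : 2 vertical, so at depth z the loaded area has grown by z in each plan dimension:
Δσ ≈ qD²/(D+z)² = 128×4.4²/(4.4+14)² = 7.3195 kPa

Δσ_z ≈ 7.32 kPa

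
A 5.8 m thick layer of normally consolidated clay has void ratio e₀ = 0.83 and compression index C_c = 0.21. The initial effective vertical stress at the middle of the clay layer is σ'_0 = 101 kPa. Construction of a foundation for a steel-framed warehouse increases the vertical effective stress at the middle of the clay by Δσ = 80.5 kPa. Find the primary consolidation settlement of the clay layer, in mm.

S_c ≈ 169 mm

Final effective stress: σ'_f = σ'_0 + Δσ = 101 + 80.5 = 181.5 kPa.
Normally consolidated clay, so the full stress increment lies on the virgin compression line:
S_c = C_c·H/(1+e₀)·log₁₀(σ'_f/σ'_0) = 0.21×5.8/(1+0.83)×log₁₀(181.5/101)
    = 0.66557 × 0.25456 = 0.1694 m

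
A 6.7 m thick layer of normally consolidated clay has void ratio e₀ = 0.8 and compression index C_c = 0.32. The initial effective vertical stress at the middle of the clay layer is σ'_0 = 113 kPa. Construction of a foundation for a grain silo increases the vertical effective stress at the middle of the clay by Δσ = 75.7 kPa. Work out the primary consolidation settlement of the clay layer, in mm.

Final effective stress: σ'_f = σ'_0 + Δσ = 113 + 75.7 = 188.7 kPa.
Normally consolidated clay, so the full stress increment lies on the virgin compression line:
S_c = C_c·H/(1+e₀)·log₁₀(σ'_f/σ'_0) = 0.32×6.7/(1+0.8)×log₁₀(188.7/113)
    = 1.1911 × 0.22269 = 0.2652 m

S_c ≈ 265 mm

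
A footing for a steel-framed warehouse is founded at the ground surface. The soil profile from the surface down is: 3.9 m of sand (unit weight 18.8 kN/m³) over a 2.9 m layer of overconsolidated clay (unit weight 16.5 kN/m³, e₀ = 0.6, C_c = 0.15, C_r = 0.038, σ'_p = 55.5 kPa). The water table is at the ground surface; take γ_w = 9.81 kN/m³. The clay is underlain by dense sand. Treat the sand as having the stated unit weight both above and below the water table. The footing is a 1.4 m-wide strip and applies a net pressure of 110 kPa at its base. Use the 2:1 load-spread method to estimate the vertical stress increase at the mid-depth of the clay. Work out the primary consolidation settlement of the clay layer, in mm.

Mid-depth of clay below the ground surface: z = 3.9 + 2.9/2 = 5.35 m.
Total vertical stress at mid-clay: σ_v = 18.8×3.9 + 16.5×1.45 = 97.245 kPa.
Pore pressure: u = 9.81×(5.35 − 0) = 52.483 kPa.
Initial effective stress: σ'_0 = σ_v − u = 97.245 − 52.483 = 44.762 kPa.
Stress increase at mid-clay by the 2:1 spreading method:
Δσ = qB/(B+z) = 110×1.4/(1.4+5.35) = 22.815 kPa
Final effective stress: σ'_f = 44.762 + 22.815 = 67.577 kPa.
σ'_f = 67.577 > σ'_p = 55.5 kPa, so the stress path crosses the preconsolidation pressure — recompression up to σ'_p, then virgin compression beyond:
S_c = H/(1+e₀)·[C_r·log₁₀(σ'_p/σ'_0) + C_c·log₁₀(σ'_f/σ'_p)]
    = 2.9/1.6 × [0.038×log₁₀(55.5/44.762) + 0.15×log₁₀(67.577/55.5)]
    = 1.8125 × [0.0035486 + 0.012826] = 0.02968 m

S_c ≈ 29.7 mm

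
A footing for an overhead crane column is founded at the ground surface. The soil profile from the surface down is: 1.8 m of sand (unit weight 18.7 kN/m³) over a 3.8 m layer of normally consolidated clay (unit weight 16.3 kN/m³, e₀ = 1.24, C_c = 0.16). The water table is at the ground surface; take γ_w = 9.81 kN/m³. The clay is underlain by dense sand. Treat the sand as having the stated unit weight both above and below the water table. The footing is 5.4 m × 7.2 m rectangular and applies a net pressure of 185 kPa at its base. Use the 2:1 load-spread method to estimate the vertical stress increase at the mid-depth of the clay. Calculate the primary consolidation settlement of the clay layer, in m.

S_c ≈ 0.15 m

Mid-depth of clay below the ground surface: z = 1.8 + 3.8/2 = 3.7 m.
Total vertical stress at mid-clay: σ_v = 18.7×1.8 + 16.3×1.9 = 64.63 kPa.
Pore pressure: u = 9.81×(3.7 − 0) = 36.297 kPa.
Initial effective stress: σ'_0 = σ_v − u = 64.63 − 36.297 = 28.333 kPa.
Stress increase at mid-clay by the 2:1 spreading method:
Δσ = qBL/((B+z)(L+z)) = 185×5.4×7.2/((5.4+3.7)(7.2+3.7)) = 72.515 kPa
Final effective stress: σ'_f = σ'_0 + Δσ = 28.333 + 72.515 = 100.85 kPa.
Normally consolidated clay, so the full stress increment lies on the virgin compression line:
S_c = C_c·H/(1+e₀)·log₁₀(σ'_f/σ'_0) = 0.16×3.8/(1+1.24)×log₁₀(100.85/28.333)
    = 0.27143 × 0.55138 = 0.1497 m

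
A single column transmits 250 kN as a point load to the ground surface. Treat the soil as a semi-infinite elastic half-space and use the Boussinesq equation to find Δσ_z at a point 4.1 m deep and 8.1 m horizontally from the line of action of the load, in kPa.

Boussinesq vertical stress below a point load on an elastic half-space:
Δσ_z = 3P/(2πz²) · [1 + (r/z)²]^(−5/2)
r/z = 8.1/4.1 = 1.9756; [1+(r/z)²]^(−5/2) = 0.018786.
Δσ_z = 3×250/(2π×4.1²) × 0.018786 = 7.1009 × 0.018786 = 0.1334 kPa

Δσ_z ≈ 0.133 kPa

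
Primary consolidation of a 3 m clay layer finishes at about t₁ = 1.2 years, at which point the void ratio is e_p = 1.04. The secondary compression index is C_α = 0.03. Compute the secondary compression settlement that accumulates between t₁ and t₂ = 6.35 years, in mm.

S_s ≈ 31.9 mm

Secondary compression: S_s = C_α·H/(1+e_p)·log₁₀(t₂/t₁)
S_s = 0.03×3/(1+1.04)×log₁₀(6.35/1.2)
    = 0.04412 × 0.7236 = 0.03192 m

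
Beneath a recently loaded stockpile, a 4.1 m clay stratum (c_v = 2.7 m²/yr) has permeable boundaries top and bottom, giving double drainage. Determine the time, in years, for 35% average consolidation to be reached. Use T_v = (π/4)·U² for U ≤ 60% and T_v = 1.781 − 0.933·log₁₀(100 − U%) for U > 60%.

t ≈ 0.15 years

Drainage path length: H_d = H/2 = 2.05 m (double drainage).
U ≤ 60%: T_v = (π/4)·U² = (π/4)×0.35² = 0.096211.
t = T_v·H_d²/c_v = 0.096211×2.05²/2.7 = 0.1498 years.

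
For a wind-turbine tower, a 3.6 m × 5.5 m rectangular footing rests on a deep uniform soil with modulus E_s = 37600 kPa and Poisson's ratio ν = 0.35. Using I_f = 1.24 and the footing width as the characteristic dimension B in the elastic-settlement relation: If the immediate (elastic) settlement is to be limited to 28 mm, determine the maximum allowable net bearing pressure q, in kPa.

q ≈ 269 kPa

S_e = q·B·(1−ν²)/E_s · I_f  ⇒  q = S_e·E_s / (B·(1−ν²)·I_f).
q = 0.028 × 37600 / (3.6 × 0.8775 × 1.24) = 268.8 kPa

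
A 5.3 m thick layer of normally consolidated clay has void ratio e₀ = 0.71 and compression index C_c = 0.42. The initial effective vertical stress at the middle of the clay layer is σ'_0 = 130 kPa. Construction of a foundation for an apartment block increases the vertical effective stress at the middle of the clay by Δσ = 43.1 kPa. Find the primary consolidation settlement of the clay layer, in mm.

Final effective stress: σ'_f = σ'_0 + Δσ = 130 + 43.1 = 173.1 kPa.
Normally consolidated clay, so the full stress increment lies on the virgin compression line:
S_c = C_c·H/(1+e₀)·log₁₀(σ'_f/σ'_0) = 0.42×5.3/(1+0.71)×log₁₀(173.1/130)
    = 1.3018 × 0.12435 = 0.1619 m

S_c ≈ 162 mm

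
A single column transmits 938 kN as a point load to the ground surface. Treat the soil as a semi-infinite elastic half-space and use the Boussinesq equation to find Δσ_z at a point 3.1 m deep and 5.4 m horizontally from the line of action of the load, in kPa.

Boussinesq vertical stress below a point load on an elastic half-space:
Δσ_z = 3P/(2πz²) · [1 + (r/z)²]^(−5/2)
r/z = 5.4/3.1 = 1.7419; [1+(r/z)²]^(−5/2) = 0.030589.
Δσ_z = 3×938/(2π×3.1²) × 0.030589 = 46.604 × 0.030589 = 1.426 kPa

Δσ_z ≈ 1.43 kPa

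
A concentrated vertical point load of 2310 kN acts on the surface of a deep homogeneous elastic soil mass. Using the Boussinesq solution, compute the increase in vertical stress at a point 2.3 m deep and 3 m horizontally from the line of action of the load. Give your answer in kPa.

Δσ_z ≈ 17.4 kPa

Boussinesq vertical stress below a point load on an elastic half-space:
Δσ_z = 3P/(2πz²) · [1 + (r/z)²]^(−5/2)
r/z = 3/2.3 = 1.3043; [1+(r/z)²]^(−5/2) = 0.083379.
Δσ_z = 3×2310/(2π×2.3²) × 0.083379 = 208.5 × 0.083379 = 17.38 kPa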